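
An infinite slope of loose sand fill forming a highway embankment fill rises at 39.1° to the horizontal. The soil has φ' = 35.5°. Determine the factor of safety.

For a dry cohesionless infinite slope the factor of safety is FS = tanφ' / tanβ.
FS = tan35.5° / tan39.1° = 0.7133 / 0.8127 = 0.878

FS = 0.88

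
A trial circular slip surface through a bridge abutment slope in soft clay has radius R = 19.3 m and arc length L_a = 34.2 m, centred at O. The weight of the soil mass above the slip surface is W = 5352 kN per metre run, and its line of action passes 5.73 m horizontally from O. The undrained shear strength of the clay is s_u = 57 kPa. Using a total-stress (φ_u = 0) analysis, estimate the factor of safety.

FS = 1.23

Taking moments about the centre O, the resisting moment is provided by the undrained shear strength acting along the arc:
M_R = s_u·L_a·R = 57·34.20·19.3 = 37623.4 kN·m/m
M_D = W·d = 5352·5.73 = 30667.0 kN·m/m
FS = M_R / M_D = 37623.4 / 30667.0 = 1.227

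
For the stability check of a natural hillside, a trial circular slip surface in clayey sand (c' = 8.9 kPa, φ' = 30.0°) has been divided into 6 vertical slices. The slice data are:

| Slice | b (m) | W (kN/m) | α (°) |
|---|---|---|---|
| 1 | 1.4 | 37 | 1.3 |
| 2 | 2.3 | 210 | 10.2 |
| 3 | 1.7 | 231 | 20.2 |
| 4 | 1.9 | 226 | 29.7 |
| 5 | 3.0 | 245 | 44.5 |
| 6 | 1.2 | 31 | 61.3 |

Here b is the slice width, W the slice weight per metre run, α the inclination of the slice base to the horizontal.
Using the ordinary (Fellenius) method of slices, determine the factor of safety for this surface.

Ordinary method of slices: FS = Σ[c'·Δl_i + (W_i cosα_i)·tanφ'] / Σ W_i sinα_i, with Δl_i = b_i / cosα_i.
Slice 1: Δl = 1.4/cos1.3° = 1.400 m; N'_1 = 37·cos1.3° = 37.0; c'Δl = 12.46; W sinα = 0.8
Slice 2: Δl = 2.3/cos10.2° = 2.337 m; N'_2 = 210·cos10.2° = 206.7; c'Δl = 20.80; W sinα = 37.2
Slice 3: Δl = 1.7/cos20.2° = 1.811 m; N'_3 = 231·cos20.2° = 216.8; c'Δl = 16.12; W sinα = 79.8
Slice 4: Δl = 1.9/cos29.7° = 2.187 m; N'_4 = 226·cos29.7° = 196.3; c'Δl = 19.47; W sinα = 112.0
Slice 5: Δl = 3.0/cos44.5° = 4.206 m; N'_5 = 245·cos44.5° = 174.7; c'Δl = 37.43; W sinα = 171.7
Slice 6: Δl = 1.2/cos61.3° = 2.499 m; N'_6 = 31·cos61.3° = 14.9; c'Δl = 22.24; W sinα = 27.2
Σc'Δl = 128.5 kN/m; ΣN' = 846.4 kN/m; ΣW sinα = 428.7 kN/m
Resisting = 128.5 + 846.4·tan30.0° = 128.5 + 488.7 = 617.2 kN/m
FS = 617.2 / 428.7 = 1.440

FS = 1.44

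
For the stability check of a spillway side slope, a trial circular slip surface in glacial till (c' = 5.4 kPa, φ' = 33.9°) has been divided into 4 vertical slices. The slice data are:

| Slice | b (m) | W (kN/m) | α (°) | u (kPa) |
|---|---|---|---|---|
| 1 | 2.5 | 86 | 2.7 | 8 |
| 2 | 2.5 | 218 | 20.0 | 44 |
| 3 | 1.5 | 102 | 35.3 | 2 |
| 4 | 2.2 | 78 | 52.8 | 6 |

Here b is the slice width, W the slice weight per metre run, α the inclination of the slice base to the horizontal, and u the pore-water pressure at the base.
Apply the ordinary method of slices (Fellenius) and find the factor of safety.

Ordinary method of slices: FS = Σ[c'·Δl_i + (W_i cosα_i − u_i·Δl_i)·tanφ'] / Σ W_i sinα_i, with Δl_i = b_i / cosα_i.
Slice 1: Δl = 2.5/cos2.7° = 2.503 m; N'_1 = 86·cos2.7° − 8·2.503 = 65.9; c'Δl = 13.52; W sinα = 4.1
Slice 2: Δl = 2.5/cos20.0° = 2.660 m; N'_2 = 218·cos20.0° − 44·2.660 = 87.8; c'Δl = 14.37; W sinα = 74.6
Slice 3: Δl = 1.5/cos35.3° = 1.838 m; N'_3 = 102·cos35.3° − 2·1.838 = 79.6; c'Δl = 9.92; W sinα = 58.9
Slice 4: Δl = 2.2/cos52.8° = 3.639 m; N'_4 = 78·cos52.8° − 6·3.639 = 25.3; c'Δl = 19.65; W sinα = 62.1
Σc'Δl = 57.5 kN/m; ΣN' = 258.6 kN/m; ΣW sinα = 199.7 kN/m
Resisting = 57.5 + 258.6·tan33.9° = 57.5 + 173.8 = 231.2 kN/m
FS = 231.2 / 199.7 = 1.158

FS = 1.16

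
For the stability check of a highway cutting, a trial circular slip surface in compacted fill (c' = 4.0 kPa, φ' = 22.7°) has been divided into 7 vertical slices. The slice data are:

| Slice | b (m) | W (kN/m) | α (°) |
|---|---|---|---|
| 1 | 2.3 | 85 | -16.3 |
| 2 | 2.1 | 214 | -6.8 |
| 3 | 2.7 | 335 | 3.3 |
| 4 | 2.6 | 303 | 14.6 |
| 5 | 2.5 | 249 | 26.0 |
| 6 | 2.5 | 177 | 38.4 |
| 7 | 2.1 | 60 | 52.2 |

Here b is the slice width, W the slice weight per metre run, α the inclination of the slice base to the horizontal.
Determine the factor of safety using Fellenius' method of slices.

Ordinary method of slices: FS = Σ[c'·Δl_i + (W_i cosα_i)·tanφ'] / Σ W_i sinα_i, with Δl_i = b_i / cosα_i.
Slice 1: Δl = 2.3/cos(-16.3°) = 2.396 m; N'_1 = 85·cos(-16.3°) = 81.6; c'Δl = 9.59; W sinα = -23.9
Slice 2: Δl = 2.1/cos(-6.8°) = 2.115 m; N'_2 = 214·cos(-6.8°) = 212.5; c'Δl = 8.46; W sinα = -25.3
Slice 3: Δl = 2.7/cos3.3° = 2.704 m; N'_3 = 335·cos3.3° = 334.4; c'Δl = 10.82; W sinα = 19.3
Slice 4: Δl = 2.6/cos14.6° = 2.687 m; N'_4 = 303·cos14.6° = 293.2; c'Δl = 10.75; W sinα = 76.4
Slice 5: Δl = 2.5/cos26.0° = 2.782 m; N'_5 = 249·cos26.0° = 223.8; c'Δl = 11.13; W sinα = 109.2
Slice 6: Δl = 2.5/cos38.4° = 3.190 m; N'_6 = 177·cos38.4° = 138.7; c'Δl = 12.76; W sinα = 109.9
Slice 7: Δl = 2.1/cos52.2° = 3.426 m; N'_7 = 60·cos52.2° = 36.8; c'Δl = 13.71; W sinα = 47.4
Σc'Δl = 77.2 kN/m; ΣN' = 1321.0 kN/m; ΣW sinα = 313.0 kN/m
Resisting = 77.2 + 1321.0·tan22.7° = 77.2 + 552.6 = 629.8 kN/m
FS = 629.8 / 313.0 = 2.012

FS = 2.01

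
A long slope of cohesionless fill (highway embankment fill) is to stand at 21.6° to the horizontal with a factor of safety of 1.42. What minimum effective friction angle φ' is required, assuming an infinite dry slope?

FS = tanφ'/tanβ ⇒ tanφ' = FS · tanβ = 1.42 · tan21.6° = 0.5622
φ' = arctan(0.5622) = 29.35°

φ' = 29.3°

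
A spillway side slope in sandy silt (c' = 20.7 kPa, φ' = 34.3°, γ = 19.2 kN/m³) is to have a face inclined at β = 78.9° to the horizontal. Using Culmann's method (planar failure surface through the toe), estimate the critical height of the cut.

Culmann's analysis gives the critical failure plane at α_cr = (β + φ')/2 = (78.9 + 34.3)/2 = 56.6°, and the critical height
H_c = (4c'/γ) · sinβ cosφ' / [1 − cos(β − φ')]
    = (4·20.7/19.2) · sin78.9°·cos34.3° / [1 − cos(44.6°)]
    = 4.312 · 0.9813·0.8261 / [1 − 0.7120]
    = 4.312 · 0.8106 / 0.2880
    = 12.14 m

H_c = 12.14 m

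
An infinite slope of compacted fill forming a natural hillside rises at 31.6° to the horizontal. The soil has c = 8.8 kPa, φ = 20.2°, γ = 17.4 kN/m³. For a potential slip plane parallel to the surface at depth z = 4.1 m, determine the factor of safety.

For an infinite slope with a slip plane parallel to the surface (no pore pressure): FS = [c + γz cos²β tanφ] / [γz sinβ cosβ].
γz = 17.4·4.1 = 71.34 kN/m²
Numerator = 8.8 + 71.34·cos²31.6°·tan20.2° = 8.8 + 71.34·0.7254·0.3679 = 27.841 kPa
Denominator = 71.34·sin31.6°·cos31.6° = 71.34·0.5240·0.8517 = 31.839 kPa
FS = 27.841 / 31.839 = 0.874

FS = 0.87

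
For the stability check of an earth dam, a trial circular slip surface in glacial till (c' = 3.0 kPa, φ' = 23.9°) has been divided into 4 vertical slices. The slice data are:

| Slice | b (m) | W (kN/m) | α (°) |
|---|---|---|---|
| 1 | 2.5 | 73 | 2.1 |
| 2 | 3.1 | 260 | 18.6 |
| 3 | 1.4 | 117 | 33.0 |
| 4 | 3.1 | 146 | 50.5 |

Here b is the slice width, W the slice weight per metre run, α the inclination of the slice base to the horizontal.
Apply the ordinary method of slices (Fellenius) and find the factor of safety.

FS = 1.00

Ordinary method of slices: FS = Σ[c'·Δl_i + (W_i cosα_i)·tanφ'] / Σ W_i sinα_i, with Δl_i = b_i / cosα_i.
Slice 1: Δl = 2.5/cos2.1° = 2.502 m; N'_1 = 73·cos2.1° = 73.0; c'Δl = 7.51; W sinα = 2.7
Slice 2: Δl = 3.1/cos18.6° = 3.271 m; N'_2 = 260·cos18.6° = 246.4; c'Δl = 9.81; W sinα = 82.9
Slice 3: Δl = 1.4/cos33.0° = 1.669 m; N'_3 = 117·cos33.0° = 98.1; c'Δl = 5.01; W sinα = 63.7
Slice 4: Δl = 3.1/cos50.5° = 4.874 m; N'_4 = 146·cos50.5° = 92.9; c'Δl = 14.62; W sinα = 112.7
Σc'Δl = 36.9 kN/m; ΣN' = 510.4 kN/m; ΣW sinα = 262.0 kN/m
Resisting = 36.9 + 510.4·tan23.9° = 36.9 + 226.2 = 263.1 kN/m
FS = 263.1 / 262.0 = 1.004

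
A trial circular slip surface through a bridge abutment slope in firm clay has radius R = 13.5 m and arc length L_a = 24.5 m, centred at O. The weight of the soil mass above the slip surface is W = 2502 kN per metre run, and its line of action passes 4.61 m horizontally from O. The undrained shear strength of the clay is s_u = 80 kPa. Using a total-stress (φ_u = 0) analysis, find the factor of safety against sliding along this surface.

FS = 2.29

Taking moments about the centre O, the resisting moment is provided by the undrained shear strength acting along the arc:
M_R = s_u·L_a·R = 80·24.50·13.5 = 26460.0 kN·m/m
M_D = W·d = 2502·4.61 = 11534.2 kN·m/m
FS = M_R / M_D = 26460.0 / 11534.2 = 2.294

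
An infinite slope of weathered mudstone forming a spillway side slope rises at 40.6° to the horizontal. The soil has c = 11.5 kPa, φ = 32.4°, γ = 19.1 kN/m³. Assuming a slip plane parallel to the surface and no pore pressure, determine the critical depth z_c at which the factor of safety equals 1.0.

Setting FS = 1.00 in FS = [c + γz cos²β tanφ] / [γz sinβ cosβ] and solving for z:
z = c / [γ cosβ (FS·sinβ − cosβ·tanφ)]
  = 11.5 / [19.1·cos40.6°·(1.00·sin40.6° − cos40.6°·tan32.4°)]
  = 11.5 / [19.1·0.7593·(1.00·0.6508 − 0.7593·0.6346)]
  = 11.5 / 2.4498 = 4.694 m

z_c = 4.69 m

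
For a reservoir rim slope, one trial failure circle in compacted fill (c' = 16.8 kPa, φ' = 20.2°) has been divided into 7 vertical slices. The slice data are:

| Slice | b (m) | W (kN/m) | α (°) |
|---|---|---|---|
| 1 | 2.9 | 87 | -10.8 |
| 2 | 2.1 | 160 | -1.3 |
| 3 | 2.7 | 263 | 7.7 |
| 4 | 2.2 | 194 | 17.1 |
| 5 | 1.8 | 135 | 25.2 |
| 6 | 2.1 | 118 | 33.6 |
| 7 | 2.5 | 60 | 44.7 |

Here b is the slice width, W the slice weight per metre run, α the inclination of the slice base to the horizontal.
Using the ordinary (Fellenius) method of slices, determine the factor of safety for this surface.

Ordinary method of slices: FS = Σ[c'·Δl_i + (W_i cosα_i)·tanφ'] / Σ W_i sinα_i, with Δl_i = b_i / cosα_i.
Slice 1: Δl = 2.9/cos(-10.8°) = 2.952 m; N'_1 = 87·cos(-10.8°) = 85.5; c'Δl = 49.60; W sinα = -16.3
Slice 2: Δl = 2.1/cos(-1.3°) = 2.101 m; N'_2 = 160·cos(-1.3°) = 160.0; c'Δl = 35.29; W sinα = -3.6
Slice 3: Δl = 2.7/cos7.7° = 2.725 m; N'_3 = 263·cos7.7° = 260.6; c'Δl = 45.77; W sinα = 35.2
Slice 4: Δl = 2.2/cos17.1° = 2.302 m; N'_4 = 194·cos17.1° = 185.4; c'Δl = 38.67; W sinα = 57.0
Slice 5: Δl = 1.8/cos25.2° = 1.989 m; N'_5 = 135·cos25.2° = 122.2; c'Δl = 33.42; W sinα = 57.5
Slice 6: Δl = 2.1/cos33.6° = 2.521 m; N'_6 = 118·cos33.6° = 98.3; c'Δl = 42.36; W sinα = 65.3
Slice 7: Δl = 2.5/cos44.7° = 3.517 m; N'_7 = 60·cos44.7° = 42.6; c'Δl = 59.09; W sinα = 42.2
Σc'Δl = 304.2 kN/m; ΣN' = 954.6 kN/m; ΣW sinα = 237.3 kN/m
Resisting = 304.2 + 954.6·tan20.2° = 304.2 + 351.2 = 655.4 kN/m
FS = 655.4 / 237.3 = 2.762

FS = 2.76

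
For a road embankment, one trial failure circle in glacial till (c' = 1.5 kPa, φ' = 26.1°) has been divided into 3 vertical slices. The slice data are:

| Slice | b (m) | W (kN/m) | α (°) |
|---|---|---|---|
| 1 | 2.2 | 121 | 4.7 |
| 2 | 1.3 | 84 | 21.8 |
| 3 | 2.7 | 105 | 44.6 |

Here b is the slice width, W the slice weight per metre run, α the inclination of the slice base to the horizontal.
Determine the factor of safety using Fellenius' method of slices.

Ordinary method of slices: FS = Σ[c'·Δl_i + (W_i cosα_i)·tanφ'] / Σ W_i sinα_i, with Δl_i = b_i / cosα_i.
Slice 1: Δl = 2.2/cos4.7° = 2.207 m; N'_1 = 121·cos4.7° = 120.6; c'Δl = 3.31; W sinα = 9.9
Slice 2: Δl = 1.3/cos21.8° = 1.400 m; N'_2 = 84·cos21.8° = 78.0; c'Δl = 2.10; W sinα = 31.2
Slice 3: Δl = 2.7/cos44.6° = 3.792 m; N'_3 = 105·cos44.6° = 74.8; c'Δl = 5.69; W sinα = 73.7
Σc'Δl = 11.1 kN/m; ΣN' = 273.3 kN/m; ΣW sinα = 114.8 kN/m
Resisting = 11.1 + 273.3·tan26.1° = 11.1 + 133.9 = 145.0 kN/m
FS = 145.0 / 114.8 = 1.263

FS = 1.26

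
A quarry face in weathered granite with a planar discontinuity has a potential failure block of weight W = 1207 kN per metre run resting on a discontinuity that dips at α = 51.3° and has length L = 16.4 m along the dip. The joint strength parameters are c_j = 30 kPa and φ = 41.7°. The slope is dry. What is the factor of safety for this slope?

FS = 1.24

Resolving the block weight along and normal to the plane and applying the Mohr–Coulomb strength on the joint:
N' = W cosα = 1207·cos51.3° = 754.7 kN/m
Driving force T = W sinα = 1207·sin51.3° = 942.0 kN/m
Resisting force R = c_j·L + N'·tanφ = 30·16.4 + 754.7·tan41.7° = 492.0 + 672.4 = 1164.4 kN/m
FS = R / T = 1164.4 / 942.0 = 1.236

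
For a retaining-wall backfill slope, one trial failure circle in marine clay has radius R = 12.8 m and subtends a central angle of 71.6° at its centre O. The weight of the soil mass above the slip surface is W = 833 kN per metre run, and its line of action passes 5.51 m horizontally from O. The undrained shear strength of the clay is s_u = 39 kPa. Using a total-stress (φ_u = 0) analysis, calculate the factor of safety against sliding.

FS = 1.74

Taking moments about the centre O, the resisting moment is provided by the undrained shear strength acting along the arc:
Arc length L_a = R·θ = 12.8·(71.6°·π/180) = 12.8·1.2497 = 16.00 m
M_R = s_u·L_a·R = 39·16.00·12.8 = 7985.0 kN·m/m
M_D = W·d = 833·5.51 = 4589.8 kN·m/m
FS = M_R / M_D = 7985.0 / 4589.8 = 1.740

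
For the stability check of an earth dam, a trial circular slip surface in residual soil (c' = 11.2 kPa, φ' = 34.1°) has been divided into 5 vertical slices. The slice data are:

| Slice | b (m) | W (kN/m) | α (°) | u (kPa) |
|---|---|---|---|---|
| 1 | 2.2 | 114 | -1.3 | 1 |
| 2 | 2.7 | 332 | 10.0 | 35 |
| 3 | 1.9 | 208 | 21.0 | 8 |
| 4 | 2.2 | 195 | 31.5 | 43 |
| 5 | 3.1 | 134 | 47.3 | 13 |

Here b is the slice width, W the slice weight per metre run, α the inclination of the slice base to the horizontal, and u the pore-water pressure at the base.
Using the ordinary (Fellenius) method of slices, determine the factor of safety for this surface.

Ordinary method of slices: FS = Σ[c'·Δl_i + (W_i cosα_i − u_i·Δl_i)·tanφ'] / Σ W_i sinα_i, with Δl_i = b_i / cosα_i.
Slice 1: Δl = 2.2/cos(-1.3°) = 2.201 m; N'_1 = 114·cos(-1.3°) − 1·2.201 = 111.8; c'Δl = 24.65; W sinα = -2.6
Slice 2: Δl = 2.7/cos10.0° = 2.742 m; N'_2 = 332·cos10.0° − 35·2.742 = 231.0; c'Δl = 30.71; W sinα = 57.7
Slice 3: Δl = 1.9/cos21.0° = 2.035 m; N'_3 = 208·cos21.0° − 8·2.035 = 177.9; c'Δl = 22.79; W sinα = 74.5
Slice 4: Δl = 2.2/cos31.5° = 2.580 m; N'_4 = 195·cos31.5° − 43·2.580 = 55.3; c'Δl = 28.90; W sinα = 101.9
Slice 5: Δl = 3.1/cos47.3° = 4.571 m; N'_5 = 134·cos47.3° − 13·4.571 = 31.4; c'Δl = 51.20; W sinα = 98.5
Σc'Δl = 158.2 kN/m; ΣN' = 607.4 kN/m; ΣW sinα = 330.0 kN/m
Resisting = 158.2 + 607.4·tan34.1° = 158.2 + 411.3 = 569.5 kN/m
FS = 569.5 / 330.0 = 1.726

FS = 1.73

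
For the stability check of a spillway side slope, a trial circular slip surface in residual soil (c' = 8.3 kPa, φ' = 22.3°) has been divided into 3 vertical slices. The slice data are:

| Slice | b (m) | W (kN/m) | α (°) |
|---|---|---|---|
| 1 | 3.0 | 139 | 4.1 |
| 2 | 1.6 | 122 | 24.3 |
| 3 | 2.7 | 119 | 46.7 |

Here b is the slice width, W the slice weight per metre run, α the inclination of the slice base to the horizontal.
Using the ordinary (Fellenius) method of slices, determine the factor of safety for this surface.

FS = 1.42

Ordinary method of slices: FS = Σ[c'·Δl_i + (W_i cosα_i)·tanφ'] / Σ W_i sinα_i, with Δl_i = b_i / cosα_i.
Slice 1: Δl = 3.0/cos4.1° = 3.008 m; N'_1 = 139·cos4.1° = 138.6; c'Δl = 24.96; W sinα = 9.9
Slice 2: Δl = 1.6/cos24.3° = 1.756 m; N'_2 = 122·cos24.3° = 111.2; c'Δl = 14.57; W sinα = 50.2
Slice 3: Δl = 2.7/cos46.7° = 3.937 m; N'_3 = 119·cos46.7° = 81.6; c'Δl = 32.68; W sinα = 86.6
Σc'Δl = 72.2 kN/m; ΣN' = 331.4 kN/m; ΣW sinα = 146.7 kN/m
Resisting = 72.2 + 331.4·tan22.3° = 72.2 + 135.9 = 208.1 kN/m
FS = 208.1 / 146.7 = 1.418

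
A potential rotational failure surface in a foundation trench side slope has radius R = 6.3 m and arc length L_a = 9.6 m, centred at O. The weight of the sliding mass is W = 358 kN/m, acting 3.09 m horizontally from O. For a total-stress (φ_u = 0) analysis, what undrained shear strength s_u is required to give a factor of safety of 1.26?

FS = s_u·L_a·R / (W·d), so s_u = FS·W·d / (L_a·R).
s_u = 1.26·358·3.09 / (9.60·6.3) = 1393.8 / 60.48 = 23.05 kPa

s_u = 23.0 kPa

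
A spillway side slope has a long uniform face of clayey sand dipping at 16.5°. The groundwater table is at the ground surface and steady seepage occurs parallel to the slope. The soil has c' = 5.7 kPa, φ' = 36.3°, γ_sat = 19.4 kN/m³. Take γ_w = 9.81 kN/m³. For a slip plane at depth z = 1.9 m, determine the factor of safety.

With seepage parallel to the slope and the water table at the surface, the effective normal stress on the slip plane uses the buoyant unit weight γ' = γ_sat − γ_w while the driving shear stress uses γ_sat:
FS = [c' + γ' z cos²β tanφ'] / [γ_sat z sinβ cosβ]
γ' = 19.4 − 9.81 = 9.59 kN/m³
Numerator = 5.7 + 9.59·1.9·cos²16.5°·tan36.3° = 5.7 + 9.59·1.9·0.9193·0.7346 = 18.005 kPa
Denominator = 19.4·1.9·sin16.5°·cos16.5° = 19.4·1.9·0.2840·0.9588 = 10.038 kPa
FS = 18.005 / 10.038 = 1.794

FS = 1.79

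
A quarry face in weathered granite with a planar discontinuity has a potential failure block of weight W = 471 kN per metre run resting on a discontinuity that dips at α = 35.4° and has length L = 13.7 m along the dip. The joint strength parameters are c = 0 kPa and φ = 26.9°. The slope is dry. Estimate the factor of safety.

Resolving the block weight along and normal to the plane and applying the Mohr–Coulomb strength on the joint:
N' = W cosα = 471·cos35.4° = 383.9 kN/m
Driving force T = W sinα = 471·sin35.4° = 272.8 kN/m
Resisting force R = c·L + N'·tanφ = 0·13.7 + 383.9·tan26.9° = 0.0 + 194.8 = 194.8 kN/m
FS = R / T = 194.8 / 272.8 = 0.714

FS = 0.71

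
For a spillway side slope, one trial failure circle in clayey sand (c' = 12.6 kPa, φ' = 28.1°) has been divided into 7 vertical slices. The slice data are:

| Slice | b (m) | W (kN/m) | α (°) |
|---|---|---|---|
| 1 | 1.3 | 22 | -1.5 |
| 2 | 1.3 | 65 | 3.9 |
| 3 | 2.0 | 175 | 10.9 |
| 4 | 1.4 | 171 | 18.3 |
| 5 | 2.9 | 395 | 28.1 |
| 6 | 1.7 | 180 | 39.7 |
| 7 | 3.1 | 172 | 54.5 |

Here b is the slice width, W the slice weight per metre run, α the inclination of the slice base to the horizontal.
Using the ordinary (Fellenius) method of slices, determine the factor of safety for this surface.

FS = 1.41

Ordinary method of slices: FS = Σ[c'·Δl_i + (W_i cosα_i)·tanφ'] / Σ W_i sinα_i, with Δl_i = b_i / cosα_i.
Slice 1: Δl = 1.3/cos(-1.5°) = 1.300 m; N'_1 = 22·cos(-1.5°) = 22.0; c'Δl = 16.39; W sinα = -0.6
Slice 2: Δl = 1.3/cos3.9° = 1.303 m; N'_2 = 65·cos3.9° = 64.8; c'Δl = 16.42; W sinα = 4.4
Slice 3: Δl = 2.0/cos10.9° = 2.037 m; N'_3 = 175·cos10.9° = 171.8; c'Δl = 25.66; W sinα = 33.1
Slice 4: Δl = 1.4/cos18.3° = 1.475 m; N'_4 = 171·cos18.3° = 162.4; c'Δl = 18.58; W sinα = 53.7
Slice 5: Δl = 2.9/cos28.1° = 3.288 m; N'_5 = 395·cos28.1° = 348.4; c'Δl = 41.42; W sinα = 186.0
Slice 6: Δl = 1.7/cos39.7° = 2.210 m; N'_6 = 180·cos39.7° = 138.5; c'Δl = 27.84; W sinα = 115.0
Slice 7: Δl = 3.1/cos54.5° = 5.338 m; N'_7 = 172·cos54.5° = 99.9; c'Δl = 67.26; W sinα = 140.0
Σc'Δl = 213.6 kN/m; ΣN' = 1007.8 kN/m; ΣW sinα = 531.7 kN/m
Resisting = 213.6 + 1007.8·tan28.1° = 213.6 + 538.1 = 751.7 kN/m
FS = 751.7 / 531.7 = 1.414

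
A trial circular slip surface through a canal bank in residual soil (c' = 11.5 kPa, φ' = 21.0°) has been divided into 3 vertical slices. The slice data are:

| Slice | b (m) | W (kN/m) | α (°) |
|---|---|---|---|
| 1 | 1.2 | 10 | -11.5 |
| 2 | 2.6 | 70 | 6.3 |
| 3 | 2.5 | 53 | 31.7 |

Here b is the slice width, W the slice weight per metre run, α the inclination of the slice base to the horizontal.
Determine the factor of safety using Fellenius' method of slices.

FS = 3.75

Ordinary method of slices: FS = Σ[c'·Δl_i + (W_i cosα_i)·tanφ'] / Σ W_i sinα_i, with Δl_i = b_i / cosα_i.
Slice 1: Δl = 1.2/cos(-11.5°) = 1.225 m; N'_1 = 10·cos(-11.5°) = 9.8; c'Δl = 14.08; W sinα = -2.0
Slice 2: Δl = 2.6/cos6.3° = 2.616 m; N'_2 = 70·cos6.3° = 69.6; c'Δl = 30.08; W sinα = 7.7
Slice 3: Δl = 2.5/cos31.7° = 2.938 m; N'_3 = 53·cos31.7° = 45.1; c'Δl = 33.79; W sinα = 27.8
Σc'Δl = 78.0 kN/m; ΣN' = 124.5 kN/m; ΣW sinα = 33.5 kN/m
Resisting = 78.0 + 124.5·tan21.0° = 78.0 + 47.8 = 125.7 kN/m
FS = 125.7 / 33.5 = 3.749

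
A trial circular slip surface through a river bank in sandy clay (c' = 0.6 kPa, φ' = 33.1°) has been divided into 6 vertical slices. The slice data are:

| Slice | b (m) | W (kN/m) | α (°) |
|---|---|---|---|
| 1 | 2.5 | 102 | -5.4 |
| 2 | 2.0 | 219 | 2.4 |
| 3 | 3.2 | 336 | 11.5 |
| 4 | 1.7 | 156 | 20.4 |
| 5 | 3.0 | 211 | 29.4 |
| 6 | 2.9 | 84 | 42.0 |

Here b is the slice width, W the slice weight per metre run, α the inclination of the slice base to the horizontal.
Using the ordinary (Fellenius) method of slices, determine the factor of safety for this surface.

Ordinary method of slices: FS = Σ[c'·Δl_i + (W_i cosα_i)·tanφ'] / Σ W_i sinα_i, with Δl_i = b_i / cosα_i.
Slice 1: Δl = 2.5/cos(-5.4°) = 2.511 m; N'_1 = 102·cos(-5.4°) = 101.5; c'Δl = 1.51; W sinα = -9.6
Slice 2: Δl = 2.0/cos2.4° = 2.002 m; N'_2 = 219·cos2.4° = 218.8; c'Δl = 1.20; W sinα = 9.2
Slice 3: Δl = 3.2/cos11.5° = 3.266 m; N'_3 = 336·cos11.5° = 329.3; c'Δl = 1.96; W sinα = 67.0
Slice 4: Δl = 1.7/cos20.4° = 1.814 m; N'_4 = 156·cos20.4° = 146.2; c'Δl = 1.09; W sinα = 54.4
Slice 5: Δl = 3.0/cos29.4° = 3.443 m; N'_5 = 211·cos29.4° = 183.8; c'Δl = 2.07; W sinα = 103.6
Slice 6: Δl = 2.9/cos42.0° = 3.902 m; N'_6 = 84·cos42.0° = 62.4; c'Δl = 2.34; W sinα = 56.2
Σc'Δl = 10.2 kN/m; ΣN' = 1042.1 kN/m; ΣW sinα = 280.7 kN/m
Resisting = 10.2 + 1042.1·tan33.1° = 10.2 + 679.3 = 689.5 kN/m
FS = 689.5 / 280.7 = 2.456

FS = 2.46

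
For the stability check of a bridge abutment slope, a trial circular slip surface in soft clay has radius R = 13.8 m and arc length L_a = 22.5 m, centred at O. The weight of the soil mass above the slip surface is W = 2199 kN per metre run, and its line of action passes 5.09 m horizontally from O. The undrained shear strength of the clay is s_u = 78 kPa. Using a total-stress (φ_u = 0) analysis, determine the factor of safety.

Taking moments about the centre O, the resisting moment is provided by the undrained shear strength acting along the arc:
M_R = s_u·L_a·R = 78·22.50·13.8 = 24219.0 kN·m/m
M_D = W·d = 2199·5.09 = 11192.9 kN·m/m
FS = M_R / M_D = 24219.0 / 11192.9 = 2.164

FS = 2.16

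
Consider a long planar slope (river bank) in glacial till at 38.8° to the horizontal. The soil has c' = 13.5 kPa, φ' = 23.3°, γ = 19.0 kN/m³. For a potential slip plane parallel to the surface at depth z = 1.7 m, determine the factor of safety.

For an infinite slope with a slip plane parallel to the surface (no pore pressure): FS = [c' + γz cos²β tanφ'] / [γz sinβ cosβ].
γz = 19.0·1.7 = 32.30 kN/m²
Numerator = 13.5 + 32.30·cos²38.8°·tan23.3° = 13.5 + 32.30·0.6074·0.4307 = 21.949 kPa
Denominator = 32.30·sin38.8°·cos38.8° = 32.30·0.6266·0.7793 = 15.773 kPa
FS = 21.949 / 15.773 = 1.392

FS = 1.39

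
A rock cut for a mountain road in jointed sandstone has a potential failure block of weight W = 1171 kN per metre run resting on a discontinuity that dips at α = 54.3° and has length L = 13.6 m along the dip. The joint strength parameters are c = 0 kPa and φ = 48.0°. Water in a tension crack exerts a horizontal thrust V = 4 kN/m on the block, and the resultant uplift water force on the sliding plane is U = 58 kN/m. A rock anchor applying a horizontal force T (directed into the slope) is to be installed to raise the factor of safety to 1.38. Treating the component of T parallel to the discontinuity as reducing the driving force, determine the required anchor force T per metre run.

Resolving forces along and normal to the sliding plane, with the horizontal anchor force T adding T·sinα to the effective normal force and T·cosα acting up the plane against the driving force:
FS = [cL + (W cosα − U − V sinα + T sinα) tanφ] / [W sinα + V cosα − T cosα]
Without the anchor: N' = 622.1 kN/m, driving T_d = 953.3 kN/m, resisting R = 0·13.6 + 622.1·tan48.0° = 690.9 kN/m, FS = 0.72.
Setting FS = 1.38 and solving for T:
1.38·(953.3 − T cos54.3°) = 690.9 + T sin54.3°·tan48.0°
T·(sin54.3°·tan48.0° + 1.38·cos54.3°) = 1.38·953.3 − 690.9
T·(0.8121·1.1106 + 1.38·0.5835) = 1315.5 − 690.9 = 624.6
T·1.7072 = 624.6
T = 365.9 kN/m

T = 366 kN/m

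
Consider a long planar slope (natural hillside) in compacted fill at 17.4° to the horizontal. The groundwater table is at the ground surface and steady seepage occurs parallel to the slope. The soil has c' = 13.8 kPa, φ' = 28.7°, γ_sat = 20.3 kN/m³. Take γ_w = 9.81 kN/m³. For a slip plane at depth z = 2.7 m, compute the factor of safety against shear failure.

With seepage parallel to the slope and the water table at the surface, the effective normal stress on the slip plane uses the buoyant unit weight γ' = γ_sat − γ_w while the driving shear stress uses γ_sat:
FS = [c' + γ' z cos²β tanφ'] / [γ_sat z sinβ cosβ]
γ' = 20.3 − 9.81 = 10.49 kN/m³
Numerator = 13.8 + 10.49·2.7·cos²17.4°·tan28.7° = 13.8 + 10.49·2.7·0.9106·0.5475 = 27.920 kPa
Denominator = 20.3·2.7·sin17.4°·cos17.4° = 20.3·2.7·0.2990·0.9542 = 15.640 kPa
FS = 27.920 / 15.640 = 1.785

FS = 1.79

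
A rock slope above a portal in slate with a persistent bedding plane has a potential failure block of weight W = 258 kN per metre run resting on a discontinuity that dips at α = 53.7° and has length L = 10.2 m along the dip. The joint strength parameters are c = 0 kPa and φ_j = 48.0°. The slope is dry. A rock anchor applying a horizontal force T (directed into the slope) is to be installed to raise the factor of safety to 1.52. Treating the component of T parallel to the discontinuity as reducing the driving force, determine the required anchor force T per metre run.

Resolving forces along and normal to the sliding plane, with the horizontal anchor force T adding T·sinα to the effective normal force and T·cosα acting up the plane against the driving force:
FS = [cL + (W cosα + T sinα) tanφ_j] / [W sinα − T cosα]
Without the anchor: N' = 152.7 kN/m, driving T_d = 207.9 kN/m, resisting R = 0·10.2 + 152.7·tan48.0° = 169.6 kN/m, FS = 0.82.
Setting FS = 1.52 and solving for T:
1.52·(207.9 − T cos53.7°) = 169.6 + T sin53.7°·tan48.0°
T·(sin53.7°·tan48.0° + 1.52·cos53.7°) = 1.52·207.9 − 169.6
T·(0.8059·1.1106 + 1.52·0.5920) = 316.1 − 169.6 = 146.4
T·1.7949 = 146.4
T = 81.6 kN/m

T = 82 kN/m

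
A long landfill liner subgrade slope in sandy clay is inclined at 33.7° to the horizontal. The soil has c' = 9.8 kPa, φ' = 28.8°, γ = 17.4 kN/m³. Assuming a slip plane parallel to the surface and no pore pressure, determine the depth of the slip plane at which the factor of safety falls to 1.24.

z = 2.94 m

Setting FS = 1.24 in FS = [c' + γz cos²β tanφ'] / [γz sinβ cosβ] and solving for z:
z = c' / [γ cosβ (FS·sinβ − cosβ·tanφ')]
  = 9.8 / [17.4·cos33.7°·(1.24·sin33.7° − cos33.7°·tan28.8°)]
  = 9.8 / [17.4·0.8320·(1.24·0.5548 − 0.8320·0.5498)]
  = 9.8 / 3.3387 = 2.935 m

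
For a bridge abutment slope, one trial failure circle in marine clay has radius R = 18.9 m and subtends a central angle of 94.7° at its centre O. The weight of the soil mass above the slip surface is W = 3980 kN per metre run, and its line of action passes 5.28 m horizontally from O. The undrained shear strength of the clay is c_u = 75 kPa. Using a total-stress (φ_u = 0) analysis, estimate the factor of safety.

FS = 2.11

Taking moments about the centre O, the resisting moment is provided by the undrained shear strength acting along the arc:
Arc length L_a = R·θ = 18.9·(94.7°·π/180) = 18.9·1.6528 = 31.24 m
M_R = c_u·L_a·R = 75·31.24·18.9 = 44280.5 kN·m/m
M_D = W·d = 3980·5.28 = 21014.4 kN·m/m
FS = M_R / M_D = 44280.5 / 21014.4 = 2.107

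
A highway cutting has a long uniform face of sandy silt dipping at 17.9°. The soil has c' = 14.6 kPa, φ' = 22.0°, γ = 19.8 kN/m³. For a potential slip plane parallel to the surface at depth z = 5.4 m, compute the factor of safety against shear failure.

For an infinite slope with a slip plane parallel to the surface (no pore pressure): FS = [c' + γz cos²β tanφ'] / [γz sinβ cosβ].
γz = 19.8·5.4 = 106.92 kN/m²
Numerator = 14.6 + 106.92·cos²17.9°·tan22.0° = 14.6 + 106.92·0.9055·0.4040 = 53.718 kPa
Denominator = 106.92·sin17.9°·cos17.9° = 106.92·0.3074·0.9516 = 31.272 kPa
FS = 53.718 / 31.272 = 1.718

FS = 1.72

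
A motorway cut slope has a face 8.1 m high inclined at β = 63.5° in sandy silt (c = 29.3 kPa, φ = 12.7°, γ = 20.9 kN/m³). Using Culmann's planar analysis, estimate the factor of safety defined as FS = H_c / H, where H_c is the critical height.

H_c = (4c/γ) · sinβ cosφ / [1 − cos(β − φ)]
    = (4·29.3/20.9) · sin63.5°·cos12.7° / [1 − cos50.8°]
    = 5.608 · 0.8730 / 0.3680 = 13.30 m
FS = H_c / H = 13.30 / 8.1 = 1.643

FS = 1.64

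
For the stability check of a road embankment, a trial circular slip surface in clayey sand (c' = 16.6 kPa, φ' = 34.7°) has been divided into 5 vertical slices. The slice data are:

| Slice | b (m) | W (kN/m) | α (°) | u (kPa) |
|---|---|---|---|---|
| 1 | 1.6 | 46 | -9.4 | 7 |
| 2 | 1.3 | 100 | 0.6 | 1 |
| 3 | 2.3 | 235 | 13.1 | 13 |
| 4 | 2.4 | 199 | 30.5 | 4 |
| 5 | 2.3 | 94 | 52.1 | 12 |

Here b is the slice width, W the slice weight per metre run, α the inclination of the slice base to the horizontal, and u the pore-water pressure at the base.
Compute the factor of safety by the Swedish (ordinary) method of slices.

FS = 2.46

Ordinary method of slices: FS = Σ[c'·Δl_i + (W_i cosα_i − u_i·Δl_i)·tanφ'] / Σ W_i sinα_i, with Δl_i = b_i / cosα_i.
Slice 1: Δl = 1.6/cos(-9.4°) = 1.622 m; N'_1 = 46·cos(-9.4°) − 7·1.622 = 34.0; c'Δl = 26.92; W sinα = -7.5
Slice 2: Δl = 1.3/cos0.6° = 1.300 m; N'_2 = 100·cos0.6° − 1·1.300 = 98.7; c'Δl = 21.58; W sinα = 1.0
Slice 3: Δl = 2.3/cos13.1° = 2.361 m; N'_3 = 235·cos13.1° − 13·2.361 = 198.2; c'Δl = 39.20; W sinα = 53.3
Slice 4: Δl = 2.4/cos30.5° = 2.785 m; N'_4 = 199·cos30.5° − 4·2.785 = 160.3; c'Δl = 46.24; W sinα = 101.0
Slice 5: Δl = 2.3/cos52.1° = 3.744 m; N'_5 = 94·cos52.1° − 12·3.744 = 12.8; c'Δl = 62.15; W sinα = 74.2
Σc'Δl = 196.1 kN/m; ΣN' = 504.0 kN/m; ΣW sinα = 222.0 kN/m
Resisting = 196.1 + 504.0·tan34.7° = 196.1 + 349.0 = 545.1 kN/m
FS = 545.1 / 222.0 = 2.456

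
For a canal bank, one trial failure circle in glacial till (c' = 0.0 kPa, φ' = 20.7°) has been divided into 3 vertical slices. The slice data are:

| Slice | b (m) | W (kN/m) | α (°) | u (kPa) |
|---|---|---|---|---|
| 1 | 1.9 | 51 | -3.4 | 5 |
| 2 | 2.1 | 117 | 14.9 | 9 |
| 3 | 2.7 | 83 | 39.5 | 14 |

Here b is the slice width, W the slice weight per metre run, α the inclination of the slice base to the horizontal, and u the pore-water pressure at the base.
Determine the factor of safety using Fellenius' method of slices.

FS = 0.71

Ordinary method of slices: FS = Σ[c'·Δl_i + (W_i cosα_i − u_i·Δl_i)·tanφ'] / Σ W_i sinα_i, with Δl_i = b_i / cosα_i.
Slice 1: Δl = 1.9/cos(-3.4°) = 1.903 m; N'_1 = 51·cos(-3.4°) − 5·1.903 = 41.4; c'Δl = 0.00; W sinα = -3.0
Slice 2: Δl = 2.1/cos14.9° = 2.173 m; N'_2 = 117·cos14.9° − 9·2.173 = 93.5; c'Δl = 0.00; W sinα = 30.1
Slice 3: Δl = 2.7/cos39.5° = 3.499 m; N'_3 = 83·cos39.5° − 14·3.499 = 15.1; c'Δl = 0.00; W sinα = 52.8
Σc'Δl = 0.0 kN/m; ΣN' = 150.0 kN/m; ΣW sinα = 79.9 kN/m
Resisting = 0.0 + 150.0·tan20.7° = 0.0 + 56.7 = 56.7 kN/m
FS = 56.7 / 79.9 = 0.710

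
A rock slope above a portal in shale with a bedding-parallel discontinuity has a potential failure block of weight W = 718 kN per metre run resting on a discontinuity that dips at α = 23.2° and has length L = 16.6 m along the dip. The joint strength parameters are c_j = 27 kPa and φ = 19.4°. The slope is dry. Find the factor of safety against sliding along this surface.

FS = 2.41

Resolving the block weight along and normal to the plane and applying the Mohr–Coulomb strength on the joint:
N' = W cosα = 718·cos23.2° = 659.9 kN/m
Driving force T = W sinα = 718·sin23.2° = 282.9 kN/m
Resisting force R = c_j·L + N'·tanφ = 27·16.6 + 659.9·tan19.4° = 448.2 + 232.4 = 680.6 kN/m
FS = R / T = 680.6 / 282.9 = 2.406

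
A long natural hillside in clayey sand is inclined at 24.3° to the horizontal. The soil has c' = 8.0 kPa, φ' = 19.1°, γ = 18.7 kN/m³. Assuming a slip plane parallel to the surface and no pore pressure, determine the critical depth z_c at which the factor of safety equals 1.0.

z_c = 4.89 m

Setting FS = 1.00 in FS = [c' + γz cos²β tanφ'] / [γz sinβ cosβ] and solving for z:
z = c' / [γ cosβ (FS·sinβ − cosβ·tanφ')]
  = 8.0 / [18.7·cos24.3°·(1.00·sin24.3° − cos24.3°·tan19.1°)]
  = 8.0 / [18.7·0.9114·(1.00·0.4115 − 0.9114·0.3463)]
  = 8.0 / 1.6347 = 4.894 m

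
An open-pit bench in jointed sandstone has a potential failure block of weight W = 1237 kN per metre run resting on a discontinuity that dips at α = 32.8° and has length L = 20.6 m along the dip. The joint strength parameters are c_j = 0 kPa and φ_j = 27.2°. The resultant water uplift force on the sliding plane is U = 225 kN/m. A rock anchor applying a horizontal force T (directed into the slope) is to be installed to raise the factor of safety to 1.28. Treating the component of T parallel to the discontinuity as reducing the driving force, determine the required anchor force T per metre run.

T = 324 kN/m

Resolving forces along and normal to the sliding plane, with the horizontal anchor force T adding T·sinα to the effective normal force and T·cosα acting up the plane against the driving force:
FS = [c_jL + (W cosα − U + T sinα) tanφ_j] / [W sinα − T cosα]
Without the anchor: N' = 814.8 kN/m, driving T_d = 670.1 kN/m, resisting R = 0·20.6 + 814.8·tan27.2° = 418.7 kN/m, FS = 0.62.
Setting FS = 1.28 and solving for T:
1.28·(670.1 − T cos32.8°) = 418.7 + T sin32.8°·tan27.2°
T·(sin32.8°·tan27.2° + 1.28·cos32.8°) = 1.28·670.1 − 418.7
T·(0.5417·0.5139 + 1.28·0.8406) = 857.7 − 418.7 = 439.0
T·1.3543 = 439.0
T = 324.1 kN/m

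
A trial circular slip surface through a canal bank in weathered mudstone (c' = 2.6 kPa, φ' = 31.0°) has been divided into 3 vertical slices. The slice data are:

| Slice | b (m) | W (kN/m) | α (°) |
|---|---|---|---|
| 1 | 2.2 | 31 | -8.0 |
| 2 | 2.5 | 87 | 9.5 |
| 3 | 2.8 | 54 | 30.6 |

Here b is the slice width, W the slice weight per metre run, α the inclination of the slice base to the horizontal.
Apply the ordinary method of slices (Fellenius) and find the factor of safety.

Ordinary method of slices: FS = Σ[c'·Δl_i + (W_i cosα_i)·tanφ'] / Σ W_i sinα_i, with Δl_i = b_i / cosα_i.
Slice 1: Δl = 2.2/cos(-8.0°) = 2.222 m; N'_1 = 31·cos(-8.0°) = 30.7; c'Δl = 5.78; W sinα = -4.3
Slice 2: Δl = 2.5/cos9.5° = 2.535 m; N'_2 = 87·cos9.5° = 85.8; c'Δl = 6.59; W sinα = 14.4
Slice 3: Δl = 2.8/cos30.6° = 3.253 m; N'_3 = 54·cos30.6° = 46.5; c'Δl = 8.46; W sinα = 27.5
Σc'Δl = 20.8 kN/m; ΣN' = 163.0 kN/m; ΣW sinα = 37.5 kN/m
Resisting = 20.8 + 163.0·tan31.0° = 20.8 + 97.9 = 118.8 kN/m
FS = 118.8 / 37.5 = 3.164

FS = 3.16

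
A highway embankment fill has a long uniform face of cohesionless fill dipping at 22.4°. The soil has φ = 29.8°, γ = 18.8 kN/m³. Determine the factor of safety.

For a dry cohesionless infinite slope the factor of safety is FS = tanφ / tanβ.
FS = tan29.8° / tan22.4° = 0.5727 / 0.4122 = 1.389

FS = 1.39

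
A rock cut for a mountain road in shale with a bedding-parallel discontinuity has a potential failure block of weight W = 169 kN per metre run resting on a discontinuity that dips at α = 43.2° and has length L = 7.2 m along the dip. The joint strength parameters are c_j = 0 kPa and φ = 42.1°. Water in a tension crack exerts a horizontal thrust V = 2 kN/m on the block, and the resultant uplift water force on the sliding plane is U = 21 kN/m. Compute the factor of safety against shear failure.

Resolving the block weight along and normal to the plane and applying the Mohr–Coulomb strength on the joint:
N' = W cosα − U − V sinα = 169·cos43.2° − 21 − 2·sin43.2° = 100.8 kN/m
Driving force T = W sinα + V cosα = 169·sin43.2° + 2·cos43.2° = 117.1 kN/m
Resisting force R = c_j·L + N'·tanφ = 0·7.2 + 100.8·tan42.1° = 0.0 + 91.1 = 91.1 kN/m
FS = R / T = 91.1 / 117.1 = 0.778

FS = 0.78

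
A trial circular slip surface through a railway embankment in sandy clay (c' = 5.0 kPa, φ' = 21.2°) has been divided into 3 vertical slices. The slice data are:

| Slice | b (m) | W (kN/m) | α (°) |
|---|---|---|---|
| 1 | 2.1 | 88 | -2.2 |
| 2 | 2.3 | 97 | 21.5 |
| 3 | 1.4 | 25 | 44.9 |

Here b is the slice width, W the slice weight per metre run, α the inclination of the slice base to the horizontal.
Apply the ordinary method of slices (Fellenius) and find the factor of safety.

FS = 2.18

Ordinary method of slices: FS = Σ[c'·Δl_i + (W_i cosα_i)·tanφ'] / Σ W_i sinα_i, with Δl_i = b_i / cosα_i.
Slice 1: Δl = 2.1/cos(-2.2°) = 2.102 m; N'_1 = 88·cos(-2.2°) = 87.9; c'Δl = 10.51; W sinα = -3.4
Slice 2: Δl = 2.3/cos21.5° = 2.472 m; N'_2 = 97·cos21.5° = 90.3; c'Δl = 12.36; W sinα = 35.6
Slice 3: Δl = 1.4/cos44.9° = 1.976 m; N'_3 = 25·cos44.9° = 17.7; c'Δl = 9.88; W sinα = 17.6
Σc'Δl = 32.8 kN/m; ΣN' = 195.9 kN/m; ΣW sinα = 49.8 kN/m
Resisting = 32.8 + 195.9·tan21.2° = 32.8 + 76.0 = 108.7 kN/m
FS = 108.7 / 49.8 = 2.183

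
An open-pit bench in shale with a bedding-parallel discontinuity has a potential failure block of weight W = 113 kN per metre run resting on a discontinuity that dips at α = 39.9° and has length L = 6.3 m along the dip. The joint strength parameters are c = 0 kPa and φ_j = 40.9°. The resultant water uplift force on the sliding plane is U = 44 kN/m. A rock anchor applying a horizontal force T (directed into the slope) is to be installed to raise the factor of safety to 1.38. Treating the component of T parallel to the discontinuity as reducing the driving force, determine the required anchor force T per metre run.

T = 39 kN/m

Resolving forces along and normal to the sliding plane, with the horizontal anchor force T adding T·sinα to the effective normal force and T·cosα acting up the plane against the driving force:
FS = [cL + (W cosα − U + T sinα) tanφ_j] / [W sinα − T cosα]
Without the anchor: N' = 42.7 kN/m, driving T_d = 72.5 kN/m, resisting R = 0·6.3 + 42.7·tan40.9° = 37.0 kN/m, FS = 0.51.
Setting FS = 1.38 and solving for T:
1.38·(72.5 − T cos39.9°) = 37.0 + T sin39.9°·tan40.9°
T·(sin39.9°·tan40.9° + 1.38·cos39.9°) = 1.38·72.5 − 37.0
T·(0.6414·0.8662 + 1.38·0.7672) = 100.0 − 37.0 = 63.0
T·1.6143 = 63.0
T = 39.1 kN/m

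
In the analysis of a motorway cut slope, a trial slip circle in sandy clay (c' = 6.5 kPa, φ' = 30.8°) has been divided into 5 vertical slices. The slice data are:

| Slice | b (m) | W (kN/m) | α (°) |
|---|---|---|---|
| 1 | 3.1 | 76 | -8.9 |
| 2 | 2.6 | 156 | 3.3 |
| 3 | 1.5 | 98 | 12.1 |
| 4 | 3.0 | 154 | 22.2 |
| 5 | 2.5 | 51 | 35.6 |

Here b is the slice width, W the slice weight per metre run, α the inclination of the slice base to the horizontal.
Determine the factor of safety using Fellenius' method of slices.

Ordinary method of slices: FS = Σ[c'·Δl_i + (W_i cosα_i)·tanφ'] / Σ W_i sinα_i, with Δl_i = b_i / cosα_i.
Slice 1: Δl = 3.1/cos(-8.9°) = 3.138 m; N'_1 = 76·cos(-8.9°) = 75.1; c'Δl = 20.40; W sinα = -11.8
Slice 2: Δl = 2.6/cos3.3° = 2.604 m; N'_2 = 156·cos3.3° = 155.7; c'Δl = 16.93; W sinα = 9.0
Slice 3: Δl = 1.5/cos12.1° = 1.534 m; N'_3 = 98·cos12.1° = 95.8; c'Δl = 9.97; W sinα = 20.5
Slice 4: Δl = 3.0/cos22.2° = 3.240 m; N'_4 = 154·cos22.2° = 142.6; c'Δl = 21.06; W sinα = 58.2
Slice 5: Δl = 2.5/cos35.6° = 3.075 m; N'_5 = 51·cos35.6° = 41.5; c'Δl = 19.99; W sinα = 29.7
Σc'Δl = 88.3 kN/m; ΣN' = 510.7 kN/m; ΣW sinα = 105.6 kN/m
Resisting = 88.3 + 510.7·tan30.8° = 88.3 + 304.4 = 392.8 kN/m
FS = 392.8 / 105.6 = 3.718

FS = 3.72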